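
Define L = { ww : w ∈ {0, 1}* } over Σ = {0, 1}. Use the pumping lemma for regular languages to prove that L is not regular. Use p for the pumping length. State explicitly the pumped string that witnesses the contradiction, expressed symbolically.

Toward a contradiction, assume L is regular with pumping length p.
Take w = 0^p 1^p 0^p 1^p = uu where u = 0^p1^p; then w ∈ L and |w| = 4p ≥ p.
By the pumping lemma, w = xyz with |xy| ≤ p and y is nonempty.
The first p characters of w are 0's, so xy (and hence y) consists only of 0's. Write y = 0^k, 1 ≤ k ≤ p.
Pump with i = 2: xy^2z = 0^{p+k} 1^p 0^p 1^p, of length 4p+k. Suppose this equals vv. The string starts with 0 and ends with 1, so v does too; thus the boundary between the two copies of v is a 1→0 transition. There is exactly one such transition, at position 2p+k, so |v| = 2p+k and |vv| = 4p+2k ≠ 4p+k since k ≥ 1. So xy^2z ∉ L.
This contradicts the pumping lemma, so L is not regular.

0^{p+k} 1^p 0^p 1^p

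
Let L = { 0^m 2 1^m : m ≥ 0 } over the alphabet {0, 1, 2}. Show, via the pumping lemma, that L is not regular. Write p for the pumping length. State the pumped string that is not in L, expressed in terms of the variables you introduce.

Assume L is regular; let p be its pumping constant.
Take w = 0^p 2 1^p ∈ L with |w| = 2p+1 ≥ p.
The pumping lemma gives a decomposition w = xyz where |xy| ≤ p and y is nonempty.
Because |xy| ≤ p and w begins with p copies of 0, we have y = 0^k with 1 ≤ k ≤ p.
Pump with i = 2: xy^2z = 0^{p+k} 2 1^p, which would require p+k = p. But k ≥ 1, so xy^2z ∉ L.
This contradicts the pumping lemma, so L is not regular.

0^{p+k} 2 1^p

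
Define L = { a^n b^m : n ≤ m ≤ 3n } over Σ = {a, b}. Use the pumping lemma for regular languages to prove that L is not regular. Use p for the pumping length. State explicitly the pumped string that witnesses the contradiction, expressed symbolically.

Assume L is regular. Let p be the pumping length given by the pumping lemma.
Take w = a^p b^p ∈ L (since p ≤ p ≤ 3p), with |w| = 2p ≥ p.
By the pumping lemma, w = xyz with |xy| ≤ p and |y| ≥ 1.
The first p characters of w are a's, so xy (and hence y) consists only of a's. Write y = a^k, 1 ≤ k ≤ p.
Pump with i = 2: xy^2z = a^{p+k} b^p. Now n = p+k > p = m, so the condition n ≤ m fails. Thus xy^2z ∉ L.
This contradicts the pumping lemma, so L is not regular.

a^{p+k} b^p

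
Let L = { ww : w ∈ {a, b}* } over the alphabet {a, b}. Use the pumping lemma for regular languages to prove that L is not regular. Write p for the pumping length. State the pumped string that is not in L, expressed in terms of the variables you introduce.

a^{p+k} b^p a^p b^p

Assume L is regular. Let p be the pumping length given by the pumping lemma.
Take w = a^p b^p a^p b^p = uu where u = a^pb^p; then w ∈ L and |w| = 4p ≥ p.
The pumping lemma gives a decomposition w = xyz where |xy| ≤ p and |y| > 0.
The first p characters of w are a's, so xy (and hence y) consists only of a's. Write y = a^k, 1 ≤ k ≤ p.
Pump with i = 2: xy^2z = a^{p+k} b^p a^p b^p, of length 4p+k. Suppose this equals vv. The string starts with a and ends with b, so v does too; thus the boundary between the two copies of v is a b→a transition. There is exactly one such transition, at position 2p+k, so |v| = 2p+k and |vv| = 4p+2k ≠ 4p+k since k ≥ 1. So xy^2z ∉ L.
Contradiction. Therefore L is not regular.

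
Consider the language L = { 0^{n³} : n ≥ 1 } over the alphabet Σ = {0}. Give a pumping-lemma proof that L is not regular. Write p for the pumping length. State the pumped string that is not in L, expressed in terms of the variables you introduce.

Assume L is regular; let p be its pumping constant.
Take w = 0^{p³} ∈ L with |w| = p³ ≥ p.
By the pumping lemma, w = xyz with |xy| ≤ p and y is nonempty.
Then y = 0^k for some k with 1 ≤ k ≤ p.
Pump with i = 2: xy^2z = 0^{p³+k}. Since 1 ≤ k ≤ p, p³ < p³+k ≤ p³+p < p³+3p²+3p+1 = (p+1)³, so p³+k is not a perfect cube. So xy^2z ∉ L.
This contradicts the pumping lemma, so L is not regular.

0^{p³+k}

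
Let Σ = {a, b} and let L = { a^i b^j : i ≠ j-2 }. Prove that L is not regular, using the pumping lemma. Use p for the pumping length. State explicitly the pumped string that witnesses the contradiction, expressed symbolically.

a^{p+p!} b^{p+p!+2}

Toward a contradiction, assume L is regular with pumping length p.
Choose w = a^p b^{p+p!+2}. Since p ≠ (p+p!+2)-2 = p+p!, w ∈ L; and |w| ≥ p.
The pumping lemma gives a decomposition w = xyz where |xy| ≤ p and |y| ≥ 1.
Since the first p symbols of w are all a's and |xy| ≤ p, y lies entirely in the leading a-block: y = a^k for some k with 1 ≤ k ≤ p.
Since 1 ≤ k ≤ p, k divides p!; set t = 1 + p!/k. Then xy^t z has p + (p!/k)·k = p + p! copies of a. Now the a-count is p+p! and (b-count)-2 = (p+p!+2)-2 = p+p!, so i ≠ j-2 fails. So xy^t z = a^{p+p!} b^{p+p!+2} ∉ L.
This is a contradiction; hence L is not regular.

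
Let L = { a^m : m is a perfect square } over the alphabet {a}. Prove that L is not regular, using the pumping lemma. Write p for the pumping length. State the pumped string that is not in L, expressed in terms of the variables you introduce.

a^{p²+k}

Toward a contradiction, assume L is regular with pumping length p.
Take w = a^{p²} ∈ L with |w| = p² ≥ p.
By the pumping lemma, w = xyz with |xy| ≤ p and y is nonempty.
Then y = a^k for some k with 1 ≤ k ≤ p.
Pump with i = 2: xy^2z = a^{p²+k}. Since 1 ≤ k ≤ p, p² < p²+k ≤ p²+p < (p+1)², so p²+k lies strictly between consecutive squares and is not a perfect square. So xy^2z ∉ L.
This is a contradiction; hence L is not regular.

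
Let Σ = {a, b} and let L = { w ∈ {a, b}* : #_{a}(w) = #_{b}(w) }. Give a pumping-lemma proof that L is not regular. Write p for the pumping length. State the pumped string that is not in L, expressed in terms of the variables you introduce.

Assume L is regular. Let p be the pumping length given by the pumping lemma.
Choose w = a^p b^p ∈ L with |w| = 2p ≥ p.
Write w = xyz as guaranteed by the lemma, with |xy| ≤ p and y is nonempty.
The first p characters of w are a's, so xy (and hence y) consists only of a's. Write y = a^k, 1 ≤ k ≤ p.
Pump with i = 2: xy^2z = a^{p+k} b^p has p+k occurrences of a but only p of b. Since k ≥ 1 the counts differ, so xy^2z ∉ L.
This is a contradiction; hence L is not regular.

a^{p+k} b^p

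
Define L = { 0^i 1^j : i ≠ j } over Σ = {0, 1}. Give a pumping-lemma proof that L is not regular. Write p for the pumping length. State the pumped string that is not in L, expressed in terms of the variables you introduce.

Assume L is regular. Let p be the pumping length given by the pumping lemma.
Choose w = 0^p 1^{p+p!}. Since p ≠ p+p!, w ∈ L; and |w| ≥ p.
Write w = xyz as guaranteed by the lemma, with |xy| ≤ p and |y| > 0.
Since the first p symbols of w are all 0's and |xy| ≤ p, y lies entirely in the leading 0-block: y = 0^k for some k with 1 ≤ k ≤ p.
Since 1 ≤ k ≤ p, k divides p!; set t = 1 + p!/k. Then xy^t z has p + (p!/k)·k = p + p! copies of 0. Now the 0-count equals the 1-count, so i ≠ j fails. So xy^t z = 0^{p+p!} 1^{p+p!} ∉ L.
This contradicts the pumping lemma, so L is not regular.

0^{p+p!} 1^{p+p!}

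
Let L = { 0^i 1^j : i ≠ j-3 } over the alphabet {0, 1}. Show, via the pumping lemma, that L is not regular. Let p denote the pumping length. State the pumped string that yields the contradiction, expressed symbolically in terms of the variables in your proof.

Toward a contradiction, assume L is regular with pumping length p.
Choose w = 0^p 1^{p+p!+3}. Since p ≠ (p+p!+3)-3 = p+p!, w ∈ L; and |w| ≥ p.
The pumping lemma gives a decomposition w = xyz where |xy| ≤ p and y is nonempty.
Because |xy| ≤ p and w begins with p copies of 0, we have y = 0^k with 1 ≤ k ≤ p.
Since 1 ≤ k ≤ p, k divides p!; set t = 1 + p!/k. Then xy^t z has p + (p!/k)·k = p + p! copies of 0. Now the 0-count is p+p! and (1-count)-3 = (p+p!+3)-3 = p+p!, so i ≠ j-3 fails. So xy^t z = 0^{p+p!} 1^{p+p!+3} ∉ L.
This is a contradiction; hence L is not regular.

0^{p+p!} 1^{p+p!+3}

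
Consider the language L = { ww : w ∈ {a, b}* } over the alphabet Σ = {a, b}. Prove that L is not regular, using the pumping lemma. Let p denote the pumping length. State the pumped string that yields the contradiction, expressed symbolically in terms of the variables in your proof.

a^{p+k} b^p a^p b^p

Suppose for contradiction that L is regular, and let p be the pumping length.
Take w = a^p b^p a^p b^p = uu where u = a^pb^p; then w ∈ L and |w| = 4p ≥ p.
The pumping lemma gives a decomposition w = xyz where |xy| ≤ p and y is nonempty.
The first p characters of w are a's, so xy (and hence y) consists only of a's. Write y = a^k, 1 ≤ k ≤ p.
Pump with i = 2: xy^2z = a^{p+k} b^p a^p b^p, of length 4p+k. Suppose this equals vv. The string starts with a and ends with b, so v does too; thus the boundary between the two copies of v is a b→a transition. There is exactly one such transition, at position 2p+k, so |v| = 2p+k and |vv| = 4p+2k ≠ 4p+k since k ≥ 1. So xy^2z ∉ L.
Contradiction. Therefore L is not regular.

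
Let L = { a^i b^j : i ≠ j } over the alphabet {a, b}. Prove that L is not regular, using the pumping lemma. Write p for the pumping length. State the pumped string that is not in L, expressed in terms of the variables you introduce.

Assume L is regular. Let p be the pumping length given by the pumping lemma.
Choose w = a^p b^{p+p!}. Since p ≠ p+p!, w ∈ L; and |w| ≥ p.
By the pumping lemma, w = xyz with |xy| ≤ p and |y| ≥ 1.
Because |xy| ≤ p and w begins with p copies of a, we have y = a^k with 1 ≤ k ≤ p.
Since 1 ≤ k ≤ p, k divides p!; set t = 1 + p!/k. Then xy^t z has p + (p!/k)·k = p + p! copies of a. Now the a-count equals the b-count, so i ≠ j fails. So xy^t z = a^{p+p!} b^{p+p!} ∉ L.
Contradiction. Therefore L is not regular.

a^{p+p!} b^{p+p!}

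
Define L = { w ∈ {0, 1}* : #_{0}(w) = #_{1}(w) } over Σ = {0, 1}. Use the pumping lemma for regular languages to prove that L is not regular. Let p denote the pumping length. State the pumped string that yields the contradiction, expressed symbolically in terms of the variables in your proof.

Toward a contradiction, assume L is regular with pumping length p.
Choose w = 0^p 1^p ∈ L with |w| = 2p ≥ p.
By the pumping lemma, w = xyz with |xy| ≤ p and |y| ≥ 1.
The first p characters of w are 0's, so xy (and hence y) consists only of 0's. Write y = 0^k, 1 ≤ k ≤ p.
Pump with i = 2: xy^2z = 0^{p+k} 1^p has p+k occurrences of 0 but only p of 1. Since k ≥ 1 the counts differ, so xy^2z ∉ L.
Contradiction. Therefore L is not regular.

0^{p+k} 1^p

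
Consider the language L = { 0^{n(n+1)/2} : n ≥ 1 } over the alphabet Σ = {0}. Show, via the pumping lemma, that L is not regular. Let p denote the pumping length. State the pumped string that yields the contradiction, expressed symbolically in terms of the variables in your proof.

Assume L is regular. Let p be the pumping length given by the pumping lemma.
Take w = 0^{p(p+1)/2} ∈ L with |w| = p(p+1)/2 ≥ p.
Write w = xyz as guaranteed by the lemma, with |xy| ≤ p and y is nonempty.
Then y = 0^k for some k with 1 ≤ k ≤ p.
Pump with i = 2: xy^2z = 0^{p(p+1)/2+k}. Since 1 ≤ k ≤ p, p(p+1)/2 < p(p+1)/2+k ≤ p(p+1)/2+p < (p+1)(p+2)/2, so p(p+1)/2+k is strictly between consecutive triangular numbers. So xy^2z ∉ L.
This is a contradiction; hence L is not regular.

0^{p(p+1)/2+k}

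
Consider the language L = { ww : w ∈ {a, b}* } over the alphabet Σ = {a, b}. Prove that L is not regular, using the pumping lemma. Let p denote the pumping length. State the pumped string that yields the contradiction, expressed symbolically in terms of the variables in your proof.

Assume L is regular. Let p be the pumping length given by the pumping lemma.
Take w = a^p b^p a^p b^p = uu where u = a^pb^p; then w ∈ L and |w| = 4p ≥ p.
Write w = xyz as guaranteed by the lemma, with |xy| ≤ p and |y| > 0.
Because |xy| ≤ p and w begins with p copies of a, we have y = a^k with 1 ≤ k ≤ p.
Pump with i = 2: xy^2z = a^{p+k} b^p a^p b^p, of length 4p+k. Suppose this equals vv. The string starts with a and ends with b, so v does too; thus the boundary between the two copies of v is a b→a transition. There is exactly one such transition, at position 2p+k, so |v| = 2p+k and |vv| = 4p+2k ≠ 4p+k since k ≥ 1. So xy^2z ∉ L.
This is a contradiction; hence L is not regular.

a^{p+k} b^p a^p b^p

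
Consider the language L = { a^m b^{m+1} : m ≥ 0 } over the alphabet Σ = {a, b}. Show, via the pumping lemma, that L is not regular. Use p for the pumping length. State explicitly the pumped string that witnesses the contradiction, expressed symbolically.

Assume L is regular. Let p be the pumping length given by the pumping lemma.
Take w = a^p b^{p+1}. Then w ∈ L and |w| = 2p+1 ≥ p.
The pumping lemma gives a decomposition w = xyz where |xy| ≤ p and |y| > 0.
The first p characters of w are a's, so xy (and hence y) consists only of a's. Write y = a^k, 1 ≤ k ≤ p.
Pump with i = 2: xy^2z = a^{p+k} b^{p+1}. For this to lie in L we would need p+1 = (p+k)+1, which forces k = 0. But k ≥ 1, so xy^2z ∉ L.
This is a contradiction; hence L is not regular.

a^{p+k} b^{p+1}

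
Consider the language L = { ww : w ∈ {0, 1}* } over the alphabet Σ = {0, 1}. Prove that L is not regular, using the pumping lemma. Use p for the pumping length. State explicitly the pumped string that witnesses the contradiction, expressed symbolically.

Toward a contradiction, assume L is regular with pumping length p.
Take w = 0^p 1^p 0^p 1^p = uu where u = 0^p1^p; then w ∈ L and |w| = 4p ≥ p.
Write w = xyz as guaranteed by the lemma, with |xy| ≤ p and |y| ≥ 1.
The first p characters of w are 0's, so xy (and hence y) consists only of 0's. Write y = 0^k, 1 ≤ k ≤ p.
Pump with i = 2: xy^2z = 0^{p+k} 1^p 0^p 1^p, of length 4p+k. Suppose this equals vv. The string starts with 0 and ends with 1, so v does too; thus the boundary between the two copies of v is a 1→0 transition. There is exactly one such transition, at position 2p+k, so |v| = 2p+k and |vv| = 4p+2k ≠ 4p+k since k ≥ 1. So xy^2z ∉ L.
This is a contradiction; hence L is not regular.

0^{p+k} 1^p 0^p 1^p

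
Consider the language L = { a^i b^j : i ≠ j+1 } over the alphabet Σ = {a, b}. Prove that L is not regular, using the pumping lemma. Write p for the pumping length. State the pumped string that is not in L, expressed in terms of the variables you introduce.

Suppose for contradiction that L is regular, and let p be the pumping length.
Choose w = a^p b^{p+p!-1}. Since p ≠ (p+p!-1)+1 = p+p!, w ∈ L; and |w| ≥ p.
By the pumping lemma, w = xyz with |xy| ≤ p and y is nonempty.
Since the first p symbols of w are all a's and |xy| ≤ p, y lies entirely in the leading a-block: y = a^k for some k with 1 ≤ k ≤ p.
Since 1 ≤ k ≤ p, k divides p!; set t = 1 + p!/k. Then xy^t z has p + (p!/k)·k = p + p! copies of a. Now the a-count is p+p! and (b-count)+1 = (p+p!-1)+1 = p+p!, so i ≠ j+1 fails. So xy^t z = a^{p+p!} b^{p+p!-1} ∉ L.
Contradiction. Therefore L is not regular.

a^{p+p!} b^{p+p!-1}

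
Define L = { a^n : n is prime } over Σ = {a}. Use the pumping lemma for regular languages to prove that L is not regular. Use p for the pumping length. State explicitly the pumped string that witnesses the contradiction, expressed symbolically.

a^{q(1+k)}

Assume L is regular. Let p be the pumping length given by the pumping lemma.
Let q be a prime with q ≥ p+2 (infinitely many primes exist), and take w = a^q ∈ L with |w| = q ≥ p.
By the pumping lemma, w = xyz with |xy| ≤ p and y is nonempty.
Then y = a^k for some k with 1 ≤ k ≤ p.
Since 1 ≤ k ≤ p, |xz| = q-k. Pump with i = q+1: |xy^{q+1}z| = (q-k)+(q+1)k = q+qk = q(1+k), which is composite (both factors ≥ 2). So xy^{q+1}z = a^{q(1+k)} ∉ L.
Contradiction. Therefore L is not regular.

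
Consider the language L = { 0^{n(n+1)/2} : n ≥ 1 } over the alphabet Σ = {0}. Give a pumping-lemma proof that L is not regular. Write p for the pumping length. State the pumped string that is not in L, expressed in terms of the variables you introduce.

0^{p(p+1)/2+k}

Assume L is regular. Let p be the pumping length given by the pumping lemma.
Take w = 0^{p(p+1)/2} ∈ L with |w| = p(p+1)/2 ≥ p.
The pumping lemma gives a decomposition w = xyz where |xy| ≤ p and |y| > 0.
Then y = 0^k for some k with 1 ≤ k ≤ p.
Pump with i = 2: xy^2z = 0^{p(p+1)/2+k}. Since 1 ≤ k ≤ p, p(p+1)/2 < p(p+1)/2+k ≤ p(p+1)/2+p < (p+1)(p+2)/2, so p(p+1)/2+k is strictly between consecutive triangular numbers. So xy^2z ∉ L.
This contradicts the pumping lemma, so L is not regular.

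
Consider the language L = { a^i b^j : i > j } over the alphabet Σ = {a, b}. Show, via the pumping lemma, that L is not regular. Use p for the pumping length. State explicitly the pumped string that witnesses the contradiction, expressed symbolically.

a^{p+1-k} b^p

Assume L is regular; let p be its pumping constant.
Choose w = a^{p+1} b^p ∈ L, with |w| = 2p+1 ≥ p.
The pumping lemma gives a decomposition w = xyz where |xy| ≤ p and y is nonempty.
Since the first p symbols of w are all a's and |xy| ≤ p, y lies entirely in the leading a-block: y = a^k for some k with 1 ≤ k ≤ p.
Consider xy^0z = xz = a^{p+1-k} b^p. Since k ≥ 1, the a-count p+1-k is at most p, so i > j fails; thus xz ∉ L.
Contradiction. Therefore L is not regular.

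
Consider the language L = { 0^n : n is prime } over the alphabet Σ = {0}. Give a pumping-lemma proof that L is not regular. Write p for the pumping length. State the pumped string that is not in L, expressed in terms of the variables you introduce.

0^{q(1+k)}

Assume L is regular. Let p be the pumping length given by the pumping lemma.
Let q be a prime with q ≥ p+2 (infinitely many primes exist), and take w = 0^q ∈ L with |w| = q ≥ p.
The pumping lemma gives a decomposition w = xyz where |xy| ≤ p and y is nonempty.
Then y = 0^k for some k with 1 ≤ k ≤ p.
Since 1 ≤ k ≤ p, |xz| = q-k. Pump with i = q+1: |xy^{q+1}z| = (q-k)+(q+1)k = q+qk = q(1+k), which is composite (both factors ≥ 2). So xy^{q+1}z = 0^{q(1+k)} ∉ L.
This is a contradiction; hence L is not regular.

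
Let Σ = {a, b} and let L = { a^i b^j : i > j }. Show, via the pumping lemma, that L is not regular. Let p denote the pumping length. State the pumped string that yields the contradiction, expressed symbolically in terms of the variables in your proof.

Assume L is regular. Let p be the pumping length given by the pumping lemma.
Choose w = a^{p+1} b^p ∈ L, with |w| = 2p+1 ≥ p.
The pumping lemma gives a decomposition w = xyz where |xy| ≤ p and y is nonempty.
Since the first p symbols of w are all a's and |xy| ≤ p, y lies entirely in the leading a-block: y = a^k for some k with 1 ≤ k ≤ p.
Consider xy^0z = xz = a^{p+1-k} b^p. Since k ≥ 1, the a-count p+1-k is at most p, so i > j fails; thus xz ∉ L.
This contradicts the pumping lemma, so L is not regular.

a^{p+1-k} b^p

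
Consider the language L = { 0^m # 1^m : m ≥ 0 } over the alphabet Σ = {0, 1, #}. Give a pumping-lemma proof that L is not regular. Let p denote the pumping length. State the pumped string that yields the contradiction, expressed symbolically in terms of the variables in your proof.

0^{p+k} # 1^p

Toward a contradiction, assume L is regular with pumping length p.
Take w = 0^p # 1^p ∈ L with |w| = 2p+1 ≥ p.
The pumping lemma gives a decomposition w = xyz where |xy| ≤ p and |y| > 0.
Because |xy| ≤ p and w begins with p copies of 0, we have y = 0^k with 1 ≤ k ≤ p.
Pump with i = 2: xy^2z = 0^{p+k} # 1^p, which would require p+k = p. But k ≥ 1, so xy^2z ∉ L.
Contradiction. Therefore L is not regular.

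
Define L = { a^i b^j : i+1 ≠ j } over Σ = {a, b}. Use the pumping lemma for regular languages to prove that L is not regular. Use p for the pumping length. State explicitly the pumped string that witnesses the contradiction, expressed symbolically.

Suppose for contradiction that L is regular, and let p be the pumping length.
Choose w = a^p b^{p+p!+1}. Since p ≠ (p+p!+1)-1 = p+p!, w ∈ L; and |w| ≥ p.
By the pumping lemma, w = xyz with |xy| ≤ p and |y| ≥ 1.
Because |xy| ≤ p and w begins with p copies of a, we have y = a^k with 1 ≤ k ≤ p.
Since 1 ≤ k ≤ p, k divides p!; set t = 1 + p!/k. Then xy^t z has p + (p!/k)·k = p + p! copies of a. Now the a-count is p+p! and (b-count)-1 = (p+p!+1)-1 = p+p!, so i+1 ≠ j fails. So xy^t z = a^{p+p!} b^{p+p!+1} ∉ L.
Contradiction. Therefore L is not regular.

a^{p+p!} b^{p+p!+1}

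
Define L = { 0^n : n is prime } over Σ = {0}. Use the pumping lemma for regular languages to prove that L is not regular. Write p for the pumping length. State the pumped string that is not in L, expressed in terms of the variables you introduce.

Toward a contradiction, assume L is regular with pumping length p.
Let q be a prime with q ≥ p+2 (infinitely many primes exist), and take w = 0^q ∈ L with |w| = q ≥ p.
Write w = xyz as guaranteed by the lemma, with |xy| ≤ p and y is nonempty.
Then y = 0^k for some k with 1 ≤ k ≤ p.
Since 1 ≤ k ≤ p, |xz| = q-k. Pump with i = q+1: |xy^{q+1}z| = (q-k)+(q+1)k = q+qk = q(1+k), which is composite (both factors ≥ 2). So xy^{q+1}z = 0^{q(1+k)} ∉ L.
This is a contradiction; hence L is not regular.

0^{q(1+k)}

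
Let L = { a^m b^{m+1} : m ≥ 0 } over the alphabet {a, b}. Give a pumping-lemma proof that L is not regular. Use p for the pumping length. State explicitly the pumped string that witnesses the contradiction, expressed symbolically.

a^{p+k} b^{p+1}

Suppose for contradiction that L is regular, and let p be the pumping length.
Take w = a^p b^{p+1}. Then w ∈ L and |w| = 2p+1 ≥ p.
Write w = xyz as guaranteed by the lemma, with |xy| ≤ p and |y| > 0.
Because |xy| ≤ p and w begins with p copies of a, we have y = a^k with 1 ≤ k ≤ p.
Pump with i = 2: xy^2z = a^{p+k} b^{p+1}. For this to lie in L we would need p+1 = (p+k)+1, which forces k = 0. But k ≥ 1, so xy^2z ∉ L.
Contradiction. Therefore L is not regular.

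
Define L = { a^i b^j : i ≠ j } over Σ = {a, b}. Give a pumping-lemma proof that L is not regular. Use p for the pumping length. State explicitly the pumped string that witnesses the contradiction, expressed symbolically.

Assume L is regular. Let p be the pumping length given by the pumping lemma.
Choose w = a^p b^{p+p!}. Since p ≠ p+p!, w ∈ L; and |w| ≥ p.
By the pumping lemma, w = xyz with |xy| ≤ p and |y| ≥ 1.
The first p characters of w are a's, so xy (and hence y) consists only of a's. Write y = a^k, 1 ≤ k ≤ p.
Since 1 ≤ k ≤ p, k divides p!; set t = 1 + p!/k. Then xy^t z has p + (p!/k)·k = p + p! copies of a. Now the a-count equals the b-count, so i ≠ j fails. So xy^t z = a^{p+p!} b^{p+p!} ∉ L.
This is a contradiction; hence L is not regular.

a^{p+p!} b^{p+p!}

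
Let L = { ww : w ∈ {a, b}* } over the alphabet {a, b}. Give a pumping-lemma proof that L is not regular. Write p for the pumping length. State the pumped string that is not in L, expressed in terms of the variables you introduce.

Toward a contradiction, assume L is regular with pumping length p.
Take w = a^p b^p a^p b^p = uu where u = a^pb^p; then w ∈ L and |w| = 4p ≥ p.
Write w = xyz as guaranteed by the lemma, with |xy| ≤ p and |y| > 0.
The first p characters of w are a's, so xy (and hence y) consists only of a's. Write y = a^k, 1 ≤ k ≤ p.
Pump with i = 2: xy^2z = a^{p+k} b^p a^p b^p, of length 4p+k. Suppose this equals vv. The string starts with a and ends with b, so v does too; thus the boundary between the two copies of v is a b→a transition. There is exactly one such transition, at position 2p+k, so |v| = 2p+k and |vv| = 4p+2k ≠ 4p+k since k ≥ 1. So xy^2z ∉ L.
This contradicts the pumping lemma, so L is not regular.

a^{p+k} b^p a^p b^p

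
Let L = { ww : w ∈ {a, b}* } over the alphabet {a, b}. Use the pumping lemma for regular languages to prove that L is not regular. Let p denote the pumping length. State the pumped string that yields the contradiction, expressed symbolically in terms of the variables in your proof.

a^{p+k} b^p a^p b^p

Assume L is regular; let p be its pumping constant.
Take w = a^p b^p a^p b^p = uu where u = a^pb^p; then w ∈ L and |w| = 4p ≥ p.
By the pumping lemma, w = xyz with |xy| ≤ p and y is nonempty.
Because |xy| ≤ p and w begins with p copies of a, we have y = a^k with 1 ≤ k ≤ p.
Pump with i = 2: xy^2z = a^{p+k} b^p a^p b^p, of length 4p+k. Suppose this equals vv. The string starts with a and ends with b, so v does too; thus the boundary between the two copies of v is a b→a transition. There is exactly one such transition, at position 2p+k, so |v| = 2p+k and |vv| = 4p+2k ≠ 4p+k since k ≥ 1. So xy^2z ∉ L.
This contradicts the pumping lemma, so L is not regular.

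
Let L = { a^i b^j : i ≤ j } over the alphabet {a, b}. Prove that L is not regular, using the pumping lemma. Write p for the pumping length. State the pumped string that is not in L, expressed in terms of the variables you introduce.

a^{p+k} b^p

Suppose for contradiction that L is regular, and let p be the pumping length.
Choose w = a^p b^p ∈ L, with |w| = 2p ≥ p.
By the pumping lemma, w = xyz with |xy| ≤ p and |y| ≥ 1.
Because |xy| ≤ p and w begins with p copies of a, we have y = a^k with 1 ≤ k ≤ p.
Consider xy^2z = a^{p+k} b^p. Since k ≥ 1, the a-count p+k exceeds the b-count p, so i ≤ j fails; thus xy^2z ∉ L.
This contradicts the pumping lemma, so L is not regular.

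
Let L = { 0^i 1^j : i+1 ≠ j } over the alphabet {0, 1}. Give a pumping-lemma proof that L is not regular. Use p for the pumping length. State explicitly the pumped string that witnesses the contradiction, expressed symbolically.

Suppose for contradiction that L is regular, and let p be the pumping length.
Choose w = 0^p 1^{p+p!+1}. Since p ≠ (p+p!+1)-1 = p+p!, w ∈ L; and |w| ≥ p.
By the pumping lemma, w = xyz with |xy| ≤ p and |y| ≥ 1.
Since the first p symbols of w are all 0's and |xy| ≤ p, y lies entirely in the leading 0-block: y = 0^k for some k with 1 ≤ k ≤ p.
Since 1 ≤ k ≤ p, k divides p!; set t = 1 + p!/k. Then xy^t z has p + (p!/k)·k = p + p! copies of 0. Now the 0-count is p+p! and (1-count)-1 = (p+p!+1)-1 = p+p!, so i+1 ≠ j fails. So xy^t z = 0^{p+p!} 1^{p+p!+1} ∉ L.
Contradiction. Therefore L is not regular.

0^{p+p!} 1^{p+p!+1}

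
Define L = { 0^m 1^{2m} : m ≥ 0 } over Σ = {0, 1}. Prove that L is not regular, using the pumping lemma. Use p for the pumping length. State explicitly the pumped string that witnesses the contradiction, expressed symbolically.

Assume L is regular; let p be its pumping constant.
Take w = 0^p 1^{2p}. Then w ∈ L and |w| = 3p ≥ p.
The pumping lemma gives a decomposition w = xyz where |xy| ≤ p and |y| > 0.
The first p characters of w are 0's, so xy (and hence y) consists only of 0's. Write y = 0^k, 1 ≤ k ≤ p.
Pump with i = 2: xy^2z = 0^{p+k} 1^{2p}. For this to lie in L we would need 2p = 2(p+k), which forces k = 0. But k ≥ 1, so xy^2z ∉ L.
This is a contradiction; hence L is not regular.

0^{p+k} 1^{2p}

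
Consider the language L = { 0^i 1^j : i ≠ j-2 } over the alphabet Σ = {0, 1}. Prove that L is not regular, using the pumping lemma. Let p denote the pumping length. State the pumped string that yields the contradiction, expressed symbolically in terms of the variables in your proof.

Toward a contradiction, assume L is regular with pumping length p.
Choose w = 0^p 1^{p+p!+2}. Since p ≠ (p+p!+2)-2 = p+p!, w ∈ L; and |w| ≥ p.
By the pumping lemma, w = xyz with |xy| ≤ p and |y| ≥ 1.
Since the first p symbols of w are all 0's and |xy| ≤ p, y lies entirely in the leading 0-block: y = 0^k for some k with 1 ≤ k ≤ p.
Since 1 ≤ k ≤ p, k divides p!; set t = 1 + p!/k. Then xy^t z has p + (p!/k)·k = p + p! copies of 0. Now the 0-count is p+p! and (1-count)-2 = (p+p!+2)-2 = p+p!, so i ≠ j-2 fails. So xy^t z = 0^{p+p!} 1^{p+p!+2} ∉ L.
Contradiction. Therefore L is not regular.

0^{p+p!} 1^{p+p!+2}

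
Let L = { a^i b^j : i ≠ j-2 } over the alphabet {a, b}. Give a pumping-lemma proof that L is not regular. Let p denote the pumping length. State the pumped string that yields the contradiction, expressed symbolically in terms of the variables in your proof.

a^{p+p!} b^{p+p!+2}

Assume L is regular. Let p be the pumping length given by the pumping lemma.
Choose w = a^p b^{p+p!+2}. Since p ≠ (p+p!+2)-2 = p+p!, w ∈ L; and |w| ≥ p.
The pumping lemma gives a decomposition w = xyz where |xy| ≤ p and y is nonempty.
Since the first p symbols of w are all a's and |xy| ≤ p, y lies entirely in the leading a-block: y = a^k for some k with 1 ≤ k ≤ p.
Since 1 ≤ k ≤ p, k divides p!; set t = 1 + p!/k. Then xy^t z has p + (p!/k)·k = p + p! copies of a. Now the a-count is p+p! and (b-count)-2 = (p+p!+2)-2 = p+p!, so i ≠ j-2 fails. So xy^t z = a^{p+p!} b^{p+p!+2} ∉ L.
This contradicts the pumping lemma, so L is not regular.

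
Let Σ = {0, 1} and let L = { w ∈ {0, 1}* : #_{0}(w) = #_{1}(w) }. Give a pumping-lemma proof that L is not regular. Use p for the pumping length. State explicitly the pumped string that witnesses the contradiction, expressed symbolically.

0^{p+k} 1^p

Suppose for contradiction that L is regular, and let p be the pumping length.
Choose w = 0^p 1^p ∈ L with |w| = 2p ≥ p.
By the pumping lemma, w = xyz with |xy| ≤ p and |y| > 0.
Because |xy| ≤ p and w begins with p copies of 0, we have y = 0^k with 1 ≤ k ≤ p.
Pump with i = 2: xy^2z = 0^{p+k} 1^p has p+k occurrences of 0 but only p of 1. Since k ≥ 1 the counts differ, so xy^2z ∉ L.
Contradiction. Therefore L is not regular.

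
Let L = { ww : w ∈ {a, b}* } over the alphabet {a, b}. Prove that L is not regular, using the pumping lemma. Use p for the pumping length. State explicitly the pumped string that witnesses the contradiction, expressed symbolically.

Toward a contradiction, assume L is regular with pumping length p.
Take w = a^p b^p a^p b^p = uu where u = a^pb^p; then w ∈ L and |w| = 4p ≥ p.
The pumping lemma gives a decomposition w = xyz where |xy| ≤ p and y is nonempty.
Since the first p symbols of w are all a's and |xy| ≤ p, y lies entirely in the leading a-block: y = a^k for some k with 1 ≤ k ≤ p.
Pump with i = 2: xy^2z = a^{p+k} b^p a^p b^p, of length 4p+k. Suppose this equals vv. The string starts with a and ends with b, so v does too; thus the boundary between the two copies of v is a b→a transition. There is exactly one such transition, at position 2p+k, so |v| = 2p+k and |vv| = 4p+2k ≠ 4p+k since k ≥ 1. So xy^2z ∉ L.
This contradicts the pumping lemma, so L is not regular.

a^{p+k} b^p a^p b^p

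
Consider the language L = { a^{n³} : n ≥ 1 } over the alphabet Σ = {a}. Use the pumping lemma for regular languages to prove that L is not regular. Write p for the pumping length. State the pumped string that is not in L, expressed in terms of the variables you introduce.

a^{p³+k}

Assume L is regular; let p be its pumping constant.
Take w = a^{p³} ∈ L with |w| = p³ ≥ p.
The pumping lemma gives a decomposition w = xyz where |xy| ≤ p and |y| > 0.
Then y = a^k for some k with 1 ≤ k ≤ p.
Pump with i = 2: xy^2z = a^{p³+k}. Since 1 ≤ k ≤ p, p³ < p³+k ≤ p³+p < p³+3p²+3p+1 = (p+1)³, so p³+k is not a perfect cube. So xy^2z ∉ L.
This contradicts the pumping lemma, so L is not regular.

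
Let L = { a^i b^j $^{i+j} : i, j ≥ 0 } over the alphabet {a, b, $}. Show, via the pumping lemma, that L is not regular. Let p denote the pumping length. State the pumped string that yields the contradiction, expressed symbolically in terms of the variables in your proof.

Assume L is regular. Let p be the pumping length given by the pumping lemma.
Take w = a^p b^p $^{2p} ∈ L (with i=j=p, i+j=2p), |w| = 4p ≥ p.
Write w = xyz as guaranteed by the lemma, with |xy| ≤ p and |y| ≥ 1.
Since the first p symbols of w are all a's and |xy| ≤ p, y lies entirely in the leading a-block: y = a^k for some k with 1 ≤ k ≤ p.
Consider xy^2z = a^{p+k} b^p $^{2p}. Now the a- and b-counts sum to 2p+k, but the $-count is 2p ≠ 2p+k. So xy^2z ∉ L.
This is a contradiction; hence L is not regular.

a^{p+k} b^p $^{2p}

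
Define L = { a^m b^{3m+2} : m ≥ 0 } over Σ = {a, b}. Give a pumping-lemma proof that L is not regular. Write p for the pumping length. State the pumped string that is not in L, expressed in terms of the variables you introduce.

a^{p+k} b^{3p+2}

Assume L is regular. Let p be the pumping length given by the pumping lemma.
Take w = a^p b^{3p+2}. Then w ∈ L and |w| = 4p+2 ≥ p.
Write w = xyz as guaranteed by the lemma, with |xy| ≤ p and |y| > 0.
Because |xy| ≤ p and w begins with p copies of a, we have y = a^k with 1 ≤ k ≤ p.
Pump with i = 2: xy^2z = a^{p+k} b^{3p+2}. For this to lie in L we would need 3p+2 = 3(p+k)+2, which forces k = 0. But k ≥ 1, so xy^2z ∉ L.
Contradiction. Therefore L is not regular.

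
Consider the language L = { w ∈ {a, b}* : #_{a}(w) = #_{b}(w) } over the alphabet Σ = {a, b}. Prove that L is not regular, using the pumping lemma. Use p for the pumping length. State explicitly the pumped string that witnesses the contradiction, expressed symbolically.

a^{p+k} b^p

Suppose for contradiction that L is regular, and let p be the pumping length.
Choose w = a^p b^p ∈ L with |w| = 2p ≥ p.
Write w = xyz as guaranteed by the lemma, with |xy| ≤ p and y is nonempty.
Since the first p symbols of w are all a's and |xy| ≤ p, y lies entirely in the leading a-block: y = a^k for some k with 1 ≤ k ≤ p.
Pump with i = 2: xy^2z = a^{p+k} b^p has p+k occurrences of a but only p of b. Since k ≥ 1 the counts differ, so xy^2z ∉ L.
Contradiction. Therefore L is not regular.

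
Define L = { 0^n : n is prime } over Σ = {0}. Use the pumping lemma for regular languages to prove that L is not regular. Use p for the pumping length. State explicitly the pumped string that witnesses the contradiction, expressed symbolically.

Suppose for contradiction that L is regular, and let p be the pumping length.
Let q be a prime with q ≥ p+2 (infinitely many primes exist), and take w = 0^q ∈ L with |w| = q ≥ p.
By the pumping lemma, w = xyz with |xy| ≤ p and y is nonempty.
Then y = 0^k for some k with 1 ≤ k ≤ p.
Since 1 ≤ k ≤ p, |xz| = q-k. Pump with i = q+1: |xy^{q+1}z| = (q-k)+(q+1)k = q+qk = q(1+k), which is composite (both factors ≥ 2). So xy^{q+1}z = 0^{q(1+k)} ∉ L.
This is a contradiction; hence L is not regular.

0^{q(1+k)}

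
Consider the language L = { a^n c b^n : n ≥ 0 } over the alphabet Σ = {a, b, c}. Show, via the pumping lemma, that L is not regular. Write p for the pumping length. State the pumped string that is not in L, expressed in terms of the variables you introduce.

a^{p+k} c b^p

Toward a contradiction, assume L is regular with pumping length p.
Take w = a^p c b^p ∈ L with |w| = 2p+1 ≥ p.
The pumping lemma gives a decomposition w = xyz where |xy| ≤ p and |y| > 0.
Since the first p symbols of w are all a's and |xy| ≤ p, y lies entirely in the leading a-block: y = a^k for some k with 1 ≤ k ≤ p.
Pump with i = 2: xy^2z = a^{p+k} c b^p, which would require p+k = p. But k ≥ 1, so xy^2z ∉ L.
This is a contradiction; hence L is not regular.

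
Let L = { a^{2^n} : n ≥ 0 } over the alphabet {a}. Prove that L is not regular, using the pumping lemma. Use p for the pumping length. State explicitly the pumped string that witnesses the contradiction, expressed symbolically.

Assume L is regular. Let p be the pumping length given by the pumping lemma.
Take w = a^{2^p} ∈ L with |w| = 2^p ≥ p.
By the pumping lemma, w = xyz with |xy| ≤ p and y is nonempty.
Then y = a^k for some k with 1 ≤ k ≤ p.
Pump with i = 2: xy^2z = a^{2^p+k}. Since 1 ≤ k ≤ p < 2^p, we have 2^p < 2^p+k < 2^{p+1}, so 2^p+k is not a power of 2. So xy^2z ∉ L.
This contradicts the pumping lemma, so L is not regular.

a^{2^p+k}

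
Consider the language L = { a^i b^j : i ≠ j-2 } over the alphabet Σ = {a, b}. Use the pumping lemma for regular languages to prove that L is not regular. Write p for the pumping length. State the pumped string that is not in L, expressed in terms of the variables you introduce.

a^{p+p!} b^{p+p!+2}

Assume L is regular; let p be its pumping constant.
Choose w = a^p b^{p+p!+2}. Since p ≠ (p+p!+2)-2 = p+p!, w ∈ L; and |w| ≥ p.
By the pumping lemma, w = xyz with |xy| ≤ p and |y| > 0.
Since the first p symbols of w are all a's and |xy| ≤ p, y lies entirely in the leading a-block: y = a^k for some k with 1 ≤ k ≤ p.
Since 1 ≤ k ≤ p, k divides p!; set t = 1 + p!/k. Then xy^t z has p + (p!/k)·k = p + p! copies of a. Now the a-count is p+p! and (b-count)-2 = (p+p!+2)-2 = p+p!, so i ≠ j-2 fails. So xy^t z = a^{p+p!} b^{p+p!+2} ∉ L.
Contradiction. Therefore L is not regular.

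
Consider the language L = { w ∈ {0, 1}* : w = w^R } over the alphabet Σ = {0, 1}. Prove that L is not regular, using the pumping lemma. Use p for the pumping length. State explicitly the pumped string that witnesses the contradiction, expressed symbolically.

0^{p+k} 1 0^p

Assume L is regular; let p be its pumping constant.
Take w = 0^p 1 0^p, a palindrome of length 2p+1 ≥ p.
Write w = xyz as guaranteed by the lemma, with |xy| ≤ p and |y| ≥ 1.
Since the first p symbols of w are all 0's and |xy| ≤ p, y lies entirely in the leading 0-block: y = 0^k for some k with 1 ≤ k ≤ p.
Pump with i = 2: xy^2z = 0^{p+k} 1 0^p. Its reverse is 0^p 1 0^{p+k}, which differs from xy^2z since k ≥ 1. So xy^2z is not a palindrome and xy^2z ∉ L.
Contradiction. Therefore L is not regular.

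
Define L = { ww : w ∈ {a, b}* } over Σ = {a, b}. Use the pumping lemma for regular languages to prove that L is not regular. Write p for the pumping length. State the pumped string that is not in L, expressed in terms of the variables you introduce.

a^{p+k} b^p a^p b^p

Assume L is regular; let p be its pumping constant.
Take w = a^p b^p a^p b^p = uu where u = a^pb^p; then w ∈ L and |w| = 4p ≥ p.
By the pumping lemma, w = xyz with |xy| ≤ p and y is nonempty.
Because |xy| ≤ p and w begins with p copies of a, we have y = a^k with 1 ≤ k ≤ p.
Pump with i = 2: xy^2z = a^{p+k} b^p a^p b^p, of length 4p+k. Suppose this equals vv. The string starts with a and ends with b, so v does too; thus the boundary between the two copies of v is a b→a transition. There is exactly one such transition, at position 2p+k, so |v| = 2p+k and |vv| = 4p+2k ≠ 4p+k since k ≥ 1. So xy^2z ∉ L.
This contradicts the pumping lemma, so L is not regular.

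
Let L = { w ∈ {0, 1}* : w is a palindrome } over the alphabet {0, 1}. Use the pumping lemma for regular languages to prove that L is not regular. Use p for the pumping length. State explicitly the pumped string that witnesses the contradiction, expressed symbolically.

Suppose for contradiction that L is regular, and let p be the pumping length.
Take w = 0^p 1 0^p, a palindrome of length 2p+1 ≥ p.
By the pumping lemma, w = xyz with |xy| ≤ p and |y| ≥ 1.
The first p characters of w are 0's, so xy (and hence y) consists only of 0's. Write y = 0^k, 1 ≤ k ≤ p.
Pump with i = 2: xy^2z = 0^{p+k} 1 0^p. Its reverse is 0^p 1 0^{p+k}, which differs from xy^2z since k ≥ 1. So xy^2z is not a palindrome and xy^2z ∉ L.
Contradiction. Therefore L is not regular.

0^{p+k} 1 0^p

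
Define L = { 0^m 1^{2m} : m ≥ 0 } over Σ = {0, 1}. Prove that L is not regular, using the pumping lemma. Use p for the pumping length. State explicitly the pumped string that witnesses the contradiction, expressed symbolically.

0^{p+k} 1^{2p}

Suppose for contradiction that L is regular, and let p be the pumping length.
Let w = 0^p 1^{2p} ∈ L; note |w| = 3p ≥ p.
Write w = xyz as guaranteed by the lemma, with |xy| ≤ p and |y| ≥ 1.
The first p characters of w are 0's, so xy (and hence y) consists only of 0's. Write y = 0^k, 1 ≤ k ≤ p.
Pump with i = 2: xy^2z = 0^{p+k} 1^{2p}. For this to lie in L we would need 2p = 2(p+k), which forces k = 0. But k ≥ 1, so xy^2z ∉ L.
This contradicts the pumping lemma, so L is not regular.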